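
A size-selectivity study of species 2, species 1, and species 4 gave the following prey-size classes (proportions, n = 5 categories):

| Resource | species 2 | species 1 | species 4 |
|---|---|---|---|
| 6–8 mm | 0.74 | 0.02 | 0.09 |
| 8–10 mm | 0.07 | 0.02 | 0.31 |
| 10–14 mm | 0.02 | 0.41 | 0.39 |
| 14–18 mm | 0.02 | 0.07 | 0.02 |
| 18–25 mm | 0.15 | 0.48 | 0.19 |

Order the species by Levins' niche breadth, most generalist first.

species 4 > species 1 > species 2

Σp_2ᵢ² = 0.74² + 0.07² + 0.02² + 0.02² + 0.15² = 0.5476 + 0.0049 + 0.0004 + 0.0004 + 0.0225 = 0.5758
B_2 = 1 / 0.5758 = 1.7367
Σp_1ᵢ² = 0.02² + 0.02² + 0.41² + 0.07² + 0.48² = 0.0004 + 0.0004 + 0.1681 + 0.0049 + 0.2304 = 0.4042
B_1 = 1 / 0.4042 = 2.4740
Σp_4ᵢ² = 0.09² + 0.31² + 0.39² + 0.02² + 0.19² = 0.0081 + 0.0961 + 0.1521 + 0.0004 + 0.0361 = 0.2928
B_4 = 1 / 0.2928 = 3.4153
Ranking by B (broadest → narrowest): species 4 (3.42) > species 1 (2.47) > species 2 (1.74)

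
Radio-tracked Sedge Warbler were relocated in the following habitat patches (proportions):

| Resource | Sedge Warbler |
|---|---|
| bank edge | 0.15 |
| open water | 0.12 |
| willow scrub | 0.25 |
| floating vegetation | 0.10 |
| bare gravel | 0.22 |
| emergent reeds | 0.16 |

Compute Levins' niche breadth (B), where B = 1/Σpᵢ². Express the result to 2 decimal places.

Σpᵢ² = 0.15² + 0.12² + 0.25² + 0.10² + 0.22² + 0.16² = 0.0225 + 0.0144 + 0.0625 + 0.0100 + 0.0484 + 0.0256 = 0.1834
B = 1 / 0.1834 = 5.4526

5.45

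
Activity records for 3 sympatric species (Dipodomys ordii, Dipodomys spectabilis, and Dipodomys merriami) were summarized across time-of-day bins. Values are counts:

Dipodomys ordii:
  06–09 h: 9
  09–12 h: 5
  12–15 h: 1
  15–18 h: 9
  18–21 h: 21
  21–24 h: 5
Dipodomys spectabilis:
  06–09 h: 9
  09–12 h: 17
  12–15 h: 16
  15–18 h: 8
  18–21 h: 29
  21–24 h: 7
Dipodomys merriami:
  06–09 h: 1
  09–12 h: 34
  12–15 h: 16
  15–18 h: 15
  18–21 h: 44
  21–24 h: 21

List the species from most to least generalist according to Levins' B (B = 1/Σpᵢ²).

Dipodomys spectabilis > Dipodomys merriami > Dipodomys ordii

Proportions for Dipodomys ordii (n=50): 9/50=0.1800, 5/50=0.1000, 1/50=0.0200, 9/50=0.1800, 21/50=0.4200, 5/50=0.1000
Proportions for Dipodomys spectabilis (n=86): 9/86=0.1047, 17/86=0.1977, 16/86=0.1860, 8/86=0.0930, 29/86=0.3372, 7/86=0.0814
Proportions for Dipodomys merriami (n=131): 1/131=0.0076, 34/131=0.2595, 16/131=0.1221, 15/131=0.1145, 44/131=0.3359, 21/131=0.1603
Σp_ordiᵢ² = 0.1800² + 0.1000² + 0.0200² + 0.1800² + 0.4200² + 0.1000² = 0.032400 + 0.010000 + 0.000400 + 0.032400 + 0.176400 + 0.010000 = 0.261600
B_ordi = 1 / 0.261600 = 3.8226
Σp_specᵢ² = 0.1047² + 0.1977² + 0.1860² + 0.0930² + 0.3372² + 0.0814² = 0.010962 + 0.039085 + 0.034596 + 0.008649 + 0.113704 + 0.006626 = 0.213622
B_spec = 1 / 0.213622 = 4.6812
Σp_merrᵢ² = 0.0076² + 0.2595² + 0.1221² + 0.1145² + 0.3359² + 0.1603² = 0.000058 + 0.067340 + 0.014908 + 0.013110 + 0.112829 + 0.025696 = 0.233941
B_merr = 1 / 0.233941 = 4.2746
Ranking by B (broadest → narrowest): Dipodomys spectabilis (4.68) > Dipodomys merriami (4.27) > Dipodomys ordii (3.82)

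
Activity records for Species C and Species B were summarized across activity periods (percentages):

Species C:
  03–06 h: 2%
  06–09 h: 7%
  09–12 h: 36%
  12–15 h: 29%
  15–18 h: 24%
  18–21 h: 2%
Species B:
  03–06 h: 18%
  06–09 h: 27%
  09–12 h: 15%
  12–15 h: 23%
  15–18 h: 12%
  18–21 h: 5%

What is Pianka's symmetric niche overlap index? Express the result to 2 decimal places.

0.74

Convert percentages to proportions (divide by 100).
Σ p₁ᵢp₂ᵢ = 0.0036 + 0.0189 + 0.0540 + 0.0667 + 0.0288 + 0.0010 = 0.1730
Σp_1ᵢ² = 0.02² + 0.07² + 0.36² + 0.29² + 0.24² + 0.02² = 0.0004 + 0.0049 + 0.1296 + 0.0841 + 0.0576 + 0.0004 = 0.2770
Σp_2ᵢ² = 0.18² + 0.27² + 0.15² + 0.23² + 0.12² + 0.05² = 0.0324 + 0.0729 + 0.0225 + 0.0529 + 0.0144 + 0.0025 = 0.1976
O = 0.1730 / √(0.2770 × 0.1976) = 0.1730 / 0.23396 = 0.7394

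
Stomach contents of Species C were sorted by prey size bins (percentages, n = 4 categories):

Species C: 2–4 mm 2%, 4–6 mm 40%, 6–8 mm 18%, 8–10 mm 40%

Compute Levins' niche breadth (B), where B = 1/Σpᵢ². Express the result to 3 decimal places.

Convert percentages to proportions (divide by 100).
Σpᵢ² = 0.02² + 0.40² + 0.18² + 0.40² = 0.0004 + 0.1600 + 0.0324 + 0.1600 = 0.3528
B = 1 / 0.3528 = 2.83447

2.834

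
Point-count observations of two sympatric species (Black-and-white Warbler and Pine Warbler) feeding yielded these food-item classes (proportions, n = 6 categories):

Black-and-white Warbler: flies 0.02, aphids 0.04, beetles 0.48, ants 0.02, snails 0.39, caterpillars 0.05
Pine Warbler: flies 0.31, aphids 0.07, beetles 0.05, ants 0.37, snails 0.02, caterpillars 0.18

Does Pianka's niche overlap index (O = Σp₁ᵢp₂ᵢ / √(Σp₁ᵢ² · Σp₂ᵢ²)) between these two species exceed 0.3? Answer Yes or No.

No

Σ p₁ᵢp₂ᵢ = 0.0062 + 0.0028 + 0.0240 + 0.0074 + 0.0078 + 0.0090 = 0.0572
Σp_1ᵢ² = 0.02² + 0.04² + 0.48² + 0.02² + 0.39² + 0.05² = 0.0004 + 0.0016 + 0.2304 + 0.0004 + 0.1521 + 0.0025 = 0.3874
Σp_2ᵢ² = 0.31² + 0.07² + 0.05² + 0.37² + 0.02² + 0.18² = 0.0961 + 0.0049 + 0.0025 + 0.1369 + 0.0004 + 0.0324 = 0.2732
O = 0.0572 / √(0.3874 × 0.2732) = 0.0572 / 0.32533 = 0.1758
O = 0.1758 < 0.3 → No.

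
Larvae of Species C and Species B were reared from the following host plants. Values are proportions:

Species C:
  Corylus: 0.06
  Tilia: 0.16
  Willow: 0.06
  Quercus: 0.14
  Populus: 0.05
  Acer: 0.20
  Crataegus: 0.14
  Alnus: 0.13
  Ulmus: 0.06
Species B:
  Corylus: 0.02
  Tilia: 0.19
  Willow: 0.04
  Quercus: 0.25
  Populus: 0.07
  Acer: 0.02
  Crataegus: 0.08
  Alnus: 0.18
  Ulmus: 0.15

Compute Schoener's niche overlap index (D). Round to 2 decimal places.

Σ|p₁ᵢ − p₂ᵢ| = 0.04 + 0.03 + 0.02 + 0.11 + 0.02 + 0.18 + 0.06 + 0.05 + 0.09 = 0.60
D = 1 − ½ × 0.60 = 1 − 0.300 = 0.7000

0.70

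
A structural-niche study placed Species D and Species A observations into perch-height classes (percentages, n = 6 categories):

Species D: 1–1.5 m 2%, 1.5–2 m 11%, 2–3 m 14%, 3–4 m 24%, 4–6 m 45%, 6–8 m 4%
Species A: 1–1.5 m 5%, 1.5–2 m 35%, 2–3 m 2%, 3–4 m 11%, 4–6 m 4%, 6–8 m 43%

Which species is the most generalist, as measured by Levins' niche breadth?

Species D

Convert percentages to proportions (divide by 100).
Σp_Dᵢ² = 0.02² + 0.11² + 0.14² + 0.24² + 0.45² + 0.04² = 0.0004 + 0.0121 + 0.0196 + 0.0576 + 0.2025 + 0.0016 = 0.2938
B_D = 1 / 0.2938 = 3.4037
Σp_Aᵢ² = 0.05² + 0.35² + 0.02² + 0.11² + 0.04² + 0.43² = 0.0025 + 0.1225 + 0.0004 + 0.0121 + 0.0016 + 0.1849 = 0.3240
B_A = 1 / 0.3240 = 3.0864
Highest B → broadest niche (most generalist): Species D (B = 3.40).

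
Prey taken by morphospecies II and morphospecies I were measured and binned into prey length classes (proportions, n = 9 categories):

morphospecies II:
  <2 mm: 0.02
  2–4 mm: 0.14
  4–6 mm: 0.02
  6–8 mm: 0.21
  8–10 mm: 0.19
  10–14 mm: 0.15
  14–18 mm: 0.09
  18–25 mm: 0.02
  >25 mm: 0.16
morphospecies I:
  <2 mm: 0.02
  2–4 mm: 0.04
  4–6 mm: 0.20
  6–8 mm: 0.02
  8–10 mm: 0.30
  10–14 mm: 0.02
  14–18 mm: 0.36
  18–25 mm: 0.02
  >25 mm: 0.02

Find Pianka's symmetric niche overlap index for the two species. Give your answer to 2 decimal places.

0.54

Σ p₁ᵢp₂ᵢ = 0.0004 + 0.0056 + 0.0040 + 0.0042 + 0.0570 + 0.0030 + 0.0324 + 0.0004 + 0.0032 = 0.1102
Σp_1ᵢ² = 0.02² + 0.14² + 0.02² + 0.21² + 0.19² + 0.15² + 0.09² + 0.02² + 0.16² = 0.0004 + 0.0196 + 0.0004 + 0.0441 + 0.0361 + 0.0225 + 0.0081 + 0.0004 + 0.0256 = 0.1572
Σp_2ᵢ² = 0.02² + 0.04² + 0.20² + 0.02² + 0.30² + 0.02² + 0.36² + 0.02² + 0.02² = 0.0004 + 0.0016 + 0.0400 + 0.0004 + 0.0900 + 0.0004 + 0.1296 + 0.0004 + 0.0004 = 0.2632
O = 0.1102 / √(0.1572 × 0.2632) = 0.1102 / 0.20341 = 0.5418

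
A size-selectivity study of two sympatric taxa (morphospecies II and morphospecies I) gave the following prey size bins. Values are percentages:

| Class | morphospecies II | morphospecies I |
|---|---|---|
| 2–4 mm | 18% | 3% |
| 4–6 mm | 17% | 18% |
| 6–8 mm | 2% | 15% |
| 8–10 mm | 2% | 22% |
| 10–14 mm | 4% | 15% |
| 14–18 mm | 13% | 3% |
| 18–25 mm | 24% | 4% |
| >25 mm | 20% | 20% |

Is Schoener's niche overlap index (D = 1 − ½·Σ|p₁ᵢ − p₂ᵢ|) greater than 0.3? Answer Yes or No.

Convert percentages to proportions (divide by 100).
Σ|p₁ᵢ − p₂ᵢ| = 0.15 + 0.01 + 0.13 + 0.20 + 0.11 + 0.10 + 0.20 + 0.00 = 0.90
D = 1 − ½ × 0.90 = 1 − 0.450 = 0.5500
D = 0.5500 > 0.3 → Yes.

Yes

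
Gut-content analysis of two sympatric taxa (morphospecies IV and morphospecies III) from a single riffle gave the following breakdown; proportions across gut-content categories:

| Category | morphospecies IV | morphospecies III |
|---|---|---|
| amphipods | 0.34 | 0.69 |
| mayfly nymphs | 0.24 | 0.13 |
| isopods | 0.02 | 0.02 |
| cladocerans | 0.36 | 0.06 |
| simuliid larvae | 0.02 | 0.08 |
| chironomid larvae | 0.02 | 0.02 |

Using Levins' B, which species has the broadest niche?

morphospecies IV

Σp_IVᵢ² = 0.34² + 0.24² + 0.02² + 0.36² + 0.02² + 0.02² = 0.1156 + 0.0576 + 0.0004 + 0.1296 + 0.0004 + 0.0004 = 0.3040
B_IV = 1 / 0.3040 = 3.2895
Σp_IIIᵢ² = 0.69² + 0.13² + 0.02² + 0.06² + 0.08² + 0.02² = 0.4761 + 0.0169 + 0.0004 + 0.0036 + 0.0064 + 0.0004 = 0.5038
B_III = 1 / 0.5038 = 1.9849
Highest B → broadest niche (most generalist): morphospecies IV (B = 3.29).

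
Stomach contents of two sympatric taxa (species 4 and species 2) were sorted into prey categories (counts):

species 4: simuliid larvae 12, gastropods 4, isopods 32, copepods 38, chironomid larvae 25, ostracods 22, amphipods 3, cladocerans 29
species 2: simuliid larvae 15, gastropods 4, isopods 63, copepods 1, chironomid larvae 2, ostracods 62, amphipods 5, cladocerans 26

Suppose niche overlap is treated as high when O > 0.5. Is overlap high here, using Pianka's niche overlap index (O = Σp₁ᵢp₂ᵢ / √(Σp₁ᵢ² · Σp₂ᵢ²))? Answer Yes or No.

Yes

Proportions for species 4 (n=165): 12/165=0.0727, 4/165=0.0242, 32/165=0.1939, 38/165=0.2303, 25/165=0.1515, 22/165=0.1333, 3/165=0.0182, 29/165=0.1758
Proportions for species 2 (n=178): 15/178=0.0843, 4/178=0.0225, 63/178=0.3539, 1/178=0.0056, 2/178=0.0112, 62/178=0.3483, 5/178=0.0281, 26/178=0.1461
Σ p₁ᵢp₂ᵢ = 0.006129 + 0.000545 + 0.068621 + 0.001290 + 0.001697 + 0.046428 + 0.000511 + 0.025684 = 0.150905
Σp_1ᵢ² = 0.0727² + 0.0242² + 0.1939² + 0.2303² + 0.1515² + 0.1333² + 0.0182² + 0.1758² = 0.005285 + 0.000586 + 0.037597 + 0.053038 + 0.022952 + 0.017769 + 0.000331 + 0.030906 = 0.168464
Σp_2ᵢ² = 0.0843² + 0.0225² + 0.3539² + 0.0056² + 0.0112² + 0.3483² + 0.0281² + 0.1461² = 0.007106 + 0.000506 + 0.125245 + 0.000031 + 0.000125 + 0.121313 + 0.000790 + 0.021345 = 0.276461
O = 0.150905 / √(0.168464 × 0.276461) = 0.150905 / 0.2158095 = 0.6993
O = 0.6993 > 0.5 → Yes.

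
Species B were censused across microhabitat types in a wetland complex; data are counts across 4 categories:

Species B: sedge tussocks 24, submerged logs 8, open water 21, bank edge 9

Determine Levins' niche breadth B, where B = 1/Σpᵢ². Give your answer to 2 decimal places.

3.31

Proportions for Species B (n=62): 24/62=0.3871, 8/62=0.1290, 21/62=0.3387, 9/62=0.1452
Σpᵢ² = 0.3871² + 0.1290² + 0.3387² + 0.1452² = 0.149846 + 0.016641 + 0.114718 + 0.021083 = 0.302288
B = 1 / 0.302288 = 3.3081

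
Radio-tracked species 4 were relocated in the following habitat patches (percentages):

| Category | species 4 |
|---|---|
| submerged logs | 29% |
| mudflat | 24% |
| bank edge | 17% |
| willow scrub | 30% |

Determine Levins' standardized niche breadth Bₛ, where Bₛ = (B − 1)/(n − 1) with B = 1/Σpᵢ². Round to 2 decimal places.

Convert percentages to proportions (divide by 100).
Σpᵢ² = 0.29² + 0.24² + 0.17² + 0.30² = 0.0841 + 0.0576 + 0.0289 + 0.0900 = 0.2606
B = 1 / 0.2606 = 3.8373
Bₛ = (B − 1)/(n − 1) = (3.8373 − 1)/(4 − 1) = 2.8373/3 = 0.9458

0.95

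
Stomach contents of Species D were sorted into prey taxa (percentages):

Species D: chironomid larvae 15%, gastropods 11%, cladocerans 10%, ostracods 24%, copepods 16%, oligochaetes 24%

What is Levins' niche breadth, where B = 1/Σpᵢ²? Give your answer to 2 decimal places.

Convert percentages to proportions (divide by 100).
Σpᵢ² = 0.15² + 0.11² + 0.10² + 0.24² + 0.16² + 0.24² = 0.0225 + 0.0121 + 0.0100 + 0.0576 + 0.0256 + 0.0576 = 0.1854
B = 1 / 0.1854 = 5.3937

5.39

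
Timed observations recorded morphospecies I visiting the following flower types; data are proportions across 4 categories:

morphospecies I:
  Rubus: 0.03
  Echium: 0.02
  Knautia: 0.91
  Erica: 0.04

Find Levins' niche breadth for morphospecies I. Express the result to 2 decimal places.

Σpᵢ² = 0.03² + 0.02² + 0.91² + 0.04² = 0.0009 + 0.0004 + 0.8281 + 0.0016 = 0.8310
B = 1 / 0.8310 = 1.2034

1.20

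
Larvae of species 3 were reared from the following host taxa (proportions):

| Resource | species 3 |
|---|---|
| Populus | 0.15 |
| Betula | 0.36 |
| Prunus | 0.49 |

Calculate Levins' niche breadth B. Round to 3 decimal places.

Σpᵢ² = 0.15² + 0.36² + 0.49² = 0.0225 + 0.1296 + 0.2401 = 0.3922
B = 1 / 0.3922 = 2.54972

2.550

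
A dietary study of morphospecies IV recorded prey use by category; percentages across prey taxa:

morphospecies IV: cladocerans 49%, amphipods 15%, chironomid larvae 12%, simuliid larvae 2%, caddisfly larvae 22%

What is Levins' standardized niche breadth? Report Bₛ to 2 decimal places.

Convert percentages to proportions (divide by 100).
Σpᵢ² = 0.49² + 0.15² + 0.12² + 0.02² + 0.22² = 0.2401 + 0.0225 + 0.0144 + 0.0004 + 0.0484 = 0.3258
B = 1 / 0.3258 = 3.0694
Bₛ = (B − 1)/(n − 1) = (3.0694 − 1)/(5 − 1) = 2.0694/4 = 0.5174

0.52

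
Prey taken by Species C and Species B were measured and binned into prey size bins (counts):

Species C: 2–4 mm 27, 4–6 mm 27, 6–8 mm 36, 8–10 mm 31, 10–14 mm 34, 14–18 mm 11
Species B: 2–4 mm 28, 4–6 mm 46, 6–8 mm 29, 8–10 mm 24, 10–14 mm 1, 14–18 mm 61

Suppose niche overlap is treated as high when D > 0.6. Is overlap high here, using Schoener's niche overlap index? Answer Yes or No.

Yes

Proportions for Species C (n=166): 27/166=0.1627, 27/166=0.1627, 36/166=0.2169, 31/166=0.1867, 34/166=0.2048, 11/166=0.0663
Proportions for Species B (n=189): 28/189=0.1481, 46/189=0.2434, 29/189=0.1534, 24/189=0.1270, 1/189=0.0053, 61/189=0.3228
Σ|p₁ᵢ − p₂ᵢ| = 0.0146 + 0.0807 + 0.0635 + 0.0597 + 0.1995 + 0.2565 = 0.6745
D = 1 − ½ × 0.6745 = 1 − 0.33725 = 0.66275
D = 0.66275 > 0.6 → Yes.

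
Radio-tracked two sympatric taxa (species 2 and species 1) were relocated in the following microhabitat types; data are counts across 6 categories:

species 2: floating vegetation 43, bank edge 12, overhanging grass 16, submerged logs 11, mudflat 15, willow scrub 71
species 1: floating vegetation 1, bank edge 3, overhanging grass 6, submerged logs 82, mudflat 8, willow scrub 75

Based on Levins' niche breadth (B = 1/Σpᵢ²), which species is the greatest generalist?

Proportions for species 2 (n=168): 43/168=0.2560, 12/168=0.0714, 16/168=0.0952, 11/168=0.0655, 15/168=0.0893, 71/168=0.4226
Proportions for species 1 (n=175): 1/175=0.0057, 3/175=0.0171, 6/175=0.0343, 82/175=0.4686, 8/175=0.0457, 75/175=0.4286
Σp_2ᵢ² = 0.2560² + 0.0714² + 0.0952² + 0.0655² + 0.0893² + 0.4226² = 0.065536 + 0.005098 + 0.009063 + 0.004290 + 0.007974 + 0.178591 = 0.270552
B_2 = 1 / 0.270552 = 3.6961
Σp_1ᵢ² = 0.0057² + 0.0171² + 0.0343² + 0.4686² + 0.0457² + 0.4286² = 0.000032 + 0.000292 + 0.001176 + 0.219586 + 0.002088 + 0.183698 = 0.406872
B_1 = 1 / 0.406872 = 2.4578
Highest B → broadest niche (most generalist): species 2 (B = 3.70).

species 2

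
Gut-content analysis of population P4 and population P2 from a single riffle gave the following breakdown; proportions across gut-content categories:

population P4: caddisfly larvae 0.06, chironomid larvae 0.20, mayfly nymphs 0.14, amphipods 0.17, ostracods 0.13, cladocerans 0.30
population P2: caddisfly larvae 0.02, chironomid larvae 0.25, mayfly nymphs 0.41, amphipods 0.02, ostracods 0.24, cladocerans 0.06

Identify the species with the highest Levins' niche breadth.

Σp_P4ᵢ² = 0.06² + 0.20² + 0.14² + 0.17² + 0.13² + 0.30² = 0.0036 + 0.0400 + 0.0196 + 0.0289 + 0.0169 + 0.0900 = 0.1990
B_P4 = 1 / 0.1990 = 5.0251
Σp_P2ᵢ² = 0.02² + 0.25² + 0.41² + 0.02² + 0.24² + 0.06² = 0.0004 + 0.0625 + 0.1681 + 0.0004 + 0.0576 + 0.0036 = 0.2926
B_P2 = 1 / 0.2926 = 3.4176
Highest B → broadest niche (most generalist): population P4 (B = 5.03).

population P4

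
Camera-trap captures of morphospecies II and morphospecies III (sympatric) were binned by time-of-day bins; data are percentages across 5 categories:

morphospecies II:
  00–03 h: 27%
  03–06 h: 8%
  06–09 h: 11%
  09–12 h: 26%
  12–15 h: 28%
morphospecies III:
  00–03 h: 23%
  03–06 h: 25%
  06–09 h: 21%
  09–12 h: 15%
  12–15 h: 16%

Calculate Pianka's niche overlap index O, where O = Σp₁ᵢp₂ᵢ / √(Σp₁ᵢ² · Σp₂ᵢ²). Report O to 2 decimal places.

0.85

Convert percentages to proportions (divide by 100).
Σ p₁ᵢp₂ᵢ = 0.0621 + 0.0200 + 0.0231 + 0.0390 + 0.0448 = 0.1890
Σp_1ᵢ² = 0.27² + 0.08² + 0.11² + 0.26² + 0.28² = 0.0729 + 0.0064 + 0.0121 + 0.0676 + 0.0784 = 0.2374
Σp_2ᵢ² = 0.23² + 0.25² + 0.21² + 0.15² + 0.16² = 0.0529 + 0.0625 + 0.0441 + 0.0225 + 0.0256 = 0.2076
O = 0.1890 / √(0.2374 × 0.2076) = 0.1890 / 0.22200 = 0.8514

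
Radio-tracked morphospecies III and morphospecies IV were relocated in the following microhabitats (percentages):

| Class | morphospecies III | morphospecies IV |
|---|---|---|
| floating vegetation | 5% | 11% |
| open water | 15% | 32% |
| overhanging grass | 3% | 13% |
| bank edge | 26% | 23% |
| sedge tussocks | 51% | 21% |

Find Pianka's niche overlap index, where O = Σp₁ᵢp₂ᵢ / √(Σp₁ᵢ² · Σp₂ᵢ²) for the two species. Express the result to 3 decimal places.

0.789

Convert percentages to proportions (divide by 100).
Σ p₁ᵢp₂ᵢ = 0.0055 + 0.0480 + 0.0039 + 0.0598 + 0.1071 = 0.2243
Σp_1ᵢ² = 0.05² + 0.15² + 0.03² + 0.26² + 0.51² = 0.0025 + 0.0225 + 0.0009 + 0.0676 + 0.2601 = 0.3536
Σp_2ᵢ² = 0.11² + 0.32² + 0.13² + 0.23² + 0.21² = 0.0121 + 0.1024 + 0.0169 + 0.0529 + 0.0441 = 0.2284
O = 0.2243 / √(0.3536 × 0.2284) = 0.2243 / 0.284187 = 0.78927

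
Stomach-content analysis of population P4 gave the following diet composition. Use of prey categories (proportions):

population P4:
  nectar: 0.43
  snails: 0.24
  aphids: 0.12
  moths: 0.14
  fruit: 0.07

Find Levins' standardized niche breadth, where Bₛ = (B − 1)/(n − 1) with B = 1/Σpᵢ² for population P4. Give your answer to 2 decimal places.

Σpᵢ² = 0.43² + 0.24² + 0.12² + 0.14² + 0.07² = 0.1849 + 0.0576 + 0.0144 + 0.0196 + 0.0049 = 0.2814
B = 1 / 0.2814 = 3.5537
Bₛ = (B − 1)/(n − 1) = (3.5537 − 1)/(5 − 1) = 2.5537/4 = 0.6384

0.64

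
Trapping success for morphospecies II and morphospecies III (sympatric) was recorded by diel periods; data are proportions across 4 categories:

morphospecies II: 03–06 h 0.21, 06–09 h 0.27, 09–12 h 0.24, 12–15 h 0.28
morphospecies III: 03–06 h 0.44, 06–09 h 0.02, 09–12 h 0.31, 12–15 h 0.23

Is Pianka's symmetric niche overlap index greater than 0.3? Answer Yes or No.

Yes

Σ p₁ᵢp₂ᵢ = 0.0924 + 0.0054 + 0.0744 + 0.0644 = 0.2366
Σp_1ᵢ² = 0.21² + 0.27² + 0.24² + 0.28² = 0.0441 + 0.0729 + 0.0576 + 0.0784 = 0.2530
Σp_2ᵢ² = 0.44² + 0.02² + 0.31² + 0.23² = 0.1936 + 0.0004 + 0.0961 + 0.0529 = 0.3430
O = 0.2366 / √(0.2530 × 0.3430) = 0.2366 / 0.29458 = 0.8032
O = 0.8032 > 0.3 → Yes.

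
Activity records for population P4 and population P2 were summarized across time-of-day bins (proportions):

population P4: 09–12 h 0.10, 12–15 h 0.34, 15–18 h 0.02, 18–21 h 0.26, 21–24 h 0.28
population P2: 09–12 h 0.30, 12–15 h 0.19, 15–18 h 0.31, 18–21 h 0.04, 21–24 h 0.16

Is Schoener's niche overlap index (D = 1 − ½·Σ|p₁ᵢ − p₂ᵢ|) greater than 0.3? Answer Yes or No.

Σ|p₁ᵢ − p₂ᵢ| = 0.20 + 0.15 + 0.29 + 0.22 + 0.12 = 0.98
D = 1 − ½ × 0.98 = 1 − 0.490 = 0.5100
D = 0.5100 > 0.3 → Yes.

Yes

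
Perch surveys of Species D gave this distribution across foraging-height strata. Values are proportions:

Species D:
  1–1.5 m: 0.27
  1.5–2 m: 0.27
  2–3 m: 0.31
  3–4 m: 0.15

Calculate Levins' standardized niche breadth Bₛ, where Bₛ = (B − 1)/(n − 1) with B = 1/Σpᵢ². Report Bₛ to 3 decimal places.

0.927

Σpᵢ² = 0.27² + 0.27² + 0.31² + 0.15² = 0.0729 + 0.0729 + 0.0961 + 0.0225 = 0.2644
B = 1 / 0.2644 = 3.78215
Bₛ = (B − 1)/(n − 1) = (3.78215 − 1)/(4 − 1) = 2.78215/3 = 0.92738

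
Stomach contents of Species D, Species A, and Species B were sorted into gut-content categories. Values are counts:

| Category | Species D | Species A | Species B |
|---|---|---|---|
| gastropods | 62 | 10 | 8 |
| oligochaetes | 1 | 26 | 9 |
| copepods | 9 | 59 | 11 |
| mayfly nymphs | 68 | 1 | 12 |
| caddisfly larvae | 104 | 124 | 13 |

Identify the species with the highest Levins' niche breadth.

Species B

Proportions for Species D (n=244): 62/244=0.2541, 1/244=0.0041, 9/244=0.0369, 68/244=0.2787, 104/244=0.4262
Proportions for Species A (n=220): 10/220=0.0455, 26/220=0.1182, 59/220=0.2682, 1/220=0.0045, 124/220=0.5636
Proportions for Species B (n=53): 8/53=0.1509, 9/53=0.1698, 11/53=0.2075, 12/53=0.2264, 13/53=0.2453
Σp_Dᵢ² = 0.2541² + 0.0041² + 0.0369² + 0.2787² + 0.4262² = 0.064567 + 0.000017 + 0.001362 + 0.077674 + 0.181646 = 0.325266
B_D = 1 / 0.325266 = 3.0744
Σp_Aᵢ² = 0.0455² + 0.1182² + 0.2682² + 0.0045² + 0.5636² = 0.002070 + 0.013971 + 0.071931 + 0.000020 + 0.317645 = 0.405637
B_A = 1 / 0.405637 = 2.4653
Σp_Bᵢ² = 0.1509² + 0.1698² + 0.2075² + 0.2264² + 0.2453² = 0.022771 + 0.028832 + 0.043056 + 0.051257 + 0.060172 = 0.206088
B_B = 1 / 0.206088 = 4.8523
Highest B → broadest niche (most generalist): Species B (B = 4.85).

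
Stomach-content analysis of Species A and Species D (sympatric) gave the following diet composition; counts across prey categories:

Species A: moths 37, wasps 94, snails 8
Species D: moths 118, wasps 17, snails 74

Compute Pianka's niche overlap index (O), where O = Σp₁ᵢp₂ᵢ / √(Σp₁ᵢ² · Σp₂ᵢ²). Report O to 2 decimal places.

0.46

Proportions for Species A (n=139): 37/139=0.2662, 94/139=0.6763, 8/139=0.0576
Proportions for Species D (n=209): 118/209=0.5646, 17/209=0.0813, 74/209=0.3541
Σ p₁ᵢp₂ᵢ = 0.150297 + 0.054983 + 0.020396 = 0.225676
Σp_1ᵢ² = 0.2662² + 0.6763² + 0.0576² = 0.070862 + 0.457382 + 0.003318 = 0.531562
Σp_2ᵢ² = 0.5646² + 0.0813² + 0.3541² = 0.318773 + 0.006610 + 0.125387 = 0.450770
O = 0.225676 / √(0.531562 × 0.450770) = 0.225676 / 0.4895020 = 0.4610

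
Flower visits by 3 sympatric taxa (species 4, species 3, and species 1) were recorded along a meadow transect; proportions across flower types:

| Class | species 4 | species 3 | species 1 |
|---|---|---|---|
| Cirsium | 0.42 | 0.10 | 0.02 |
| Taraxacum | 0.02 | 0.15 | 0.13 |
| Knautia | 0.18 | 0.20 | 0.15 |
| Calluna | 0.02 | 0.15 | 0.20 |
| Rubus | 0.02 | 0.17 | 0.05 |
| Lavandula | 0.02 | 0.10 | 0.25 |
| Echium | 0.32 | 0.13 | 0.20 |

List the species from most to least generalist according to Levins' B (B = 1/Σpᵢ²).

Σp_4ᵢ² = 0.42² + 0.02² + 0.18² + 0.02² + 0.02² + 0.02² + 0.32² = 0.1764 + 0.0004 + 0.0324 + 0.0004 + 0.0004 + 0.0004 + 0.1024 = 0.3128
B_4 = 1 / 0.3128 = 3.1969
Σp_3ᵢ² = 0.10² + 0.15² + 0.20² + 0.15² + 0.17² + 0.10² + 0.13² = 0.0100 + 0.0225 + 0.0400 + 0.0225 + 0.0289 + 0.0100 + 0.0169 = 0.1508
B_3 = 1 / 0.1508 = 6.6313
Σp_1ᵢ² = 0.02² + 0.13² + 0.15² + 0.20² + 0.05² + 0.25² + 0.20² = 0.0004 + 0.0169 + 0.0225 + 0.0400 + 0.0025 + 0.0625 + 0.0400 = 0.1848
B_1 = 1 / 0.1848 = 5.4113
Ranking by B (broadest → narrowest): species 3 (6.63) > species 1 (5.41) > species 4 (3.20)

species 3 > species 1 > species 4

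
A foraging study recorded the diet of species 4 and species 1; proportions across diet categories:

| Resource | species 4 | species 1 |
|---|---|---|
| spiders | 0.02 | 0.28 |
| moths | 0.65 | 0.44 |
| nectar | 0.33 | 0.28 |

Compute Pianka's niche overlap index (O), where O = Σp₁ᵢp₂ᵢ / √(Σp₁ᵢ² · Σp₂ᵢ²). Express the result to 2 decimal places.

Σ p₁ᵢp₂ᵢ = 0.0056 + 0.2860 + 0.0924 = 0.3840
Σp_1ᵢ² = 0.02² + 0.65² + 0.33² = 0.0004 + 0.4225 + 0.1089 = 0.5318
Σp_2ᵢ² = 0.28² + 0.44² + 0.28² = 0.0784 + 0.1936 + 0.0784 = 0.3504
O = 0.3840 / √(0.5318 × 0.3504) = 0.3840 / 0.43167 = 0.8896

0.89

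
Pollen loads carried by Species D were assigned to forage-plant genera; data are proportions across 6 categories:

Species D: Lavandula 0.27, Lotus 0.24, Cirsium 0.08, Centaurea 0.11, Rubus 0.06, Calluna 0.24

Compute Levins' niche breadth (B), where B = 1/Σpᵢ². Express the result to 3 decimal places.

Σpᵢ² = 0.27² + 0.24² + 0.08² + 0.11² + 0.06² + 0.24² = 0.0729 + 0.0576 + 0.0064 + 0.0121 + 0.0036 + 0.0576 = 0.2102
B = 1 / 0.2102 = 4.75737

4.757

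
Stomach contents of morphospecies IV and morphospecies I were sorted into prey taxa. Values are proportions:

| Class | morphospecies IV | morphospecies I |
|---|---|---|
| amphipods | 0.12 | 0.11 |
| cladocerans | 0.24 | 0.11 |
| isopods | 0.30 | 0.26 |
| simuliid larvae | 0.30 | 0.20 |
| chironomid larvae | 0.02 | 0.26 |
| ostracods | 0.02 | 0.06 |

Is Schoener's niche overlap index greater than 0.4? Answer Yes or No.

Σ|p₁ᵢ − p₂ᵢ| = 0.01 + 0.13 + 0.04 + 0.10 + 0.24 + 0.04 = 0.56
D = 1 − ½ × 0.56 = 1 − 0.280 = 0.7200
D = 0.7200 > 0.4 → Yes.

Yes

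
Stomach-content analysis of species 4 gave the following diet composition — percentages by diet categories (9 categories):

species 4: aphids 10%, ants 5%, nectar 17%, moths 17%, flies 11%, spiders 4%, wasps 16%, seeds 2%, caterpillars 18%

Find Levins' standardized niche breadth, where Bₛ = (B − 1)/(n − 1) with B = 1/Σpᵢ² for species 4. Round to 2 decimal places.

Convert percentages to proportions (divide by 100).
Σpᵢ² = 0.10² + 0.05² + 0.17² + 0.17² + 0.11² + 0.04² + 0.16² + 0.02² + 0.18² = 0.0100 + 0.0025 + 0.0289 + 0.0289 + 0.0121 + 0.0016 + 0.0256 + 0.0004 + 0.0324 = 0.1424
B = 1 / 0.1424 = 7.0225
Bₛ = (B − 1)/(n − 1) = (7.0225 − 1)/(9 − 1) = 6.0225/8 = 0.7528

0.75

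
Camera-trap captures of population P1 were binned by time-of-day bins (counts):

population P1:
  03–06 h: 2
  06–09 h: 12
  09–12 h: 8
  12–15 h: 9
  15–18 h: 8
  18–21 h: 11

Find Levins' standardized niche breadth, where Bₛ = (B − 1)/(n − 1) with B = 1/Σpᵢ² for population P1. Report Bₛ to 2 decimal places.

Proportions for population P1 (n=50): 2/50=0.0400, 12/50=0.2400, 8/50=0.1600, 9/50=0.1800, 8/50=0.1600, 11/50=0.2200
Σpᵢ² = 0.0400² + 0.2400² + 0.1600² + 0.1800² + 0.1600² + 0.2200² = 0.001600 + 0.057600 + 0.025600 + 0.032400 + 0.025600 + 0.048400 = 0.191200
B = 1 / 0.191200 = 5.2301
Bₛ = (B − 1)/(n − 1) = (5.2301 − 1)/(6 − 1) = 4.2301/5 = 0.8460

0.85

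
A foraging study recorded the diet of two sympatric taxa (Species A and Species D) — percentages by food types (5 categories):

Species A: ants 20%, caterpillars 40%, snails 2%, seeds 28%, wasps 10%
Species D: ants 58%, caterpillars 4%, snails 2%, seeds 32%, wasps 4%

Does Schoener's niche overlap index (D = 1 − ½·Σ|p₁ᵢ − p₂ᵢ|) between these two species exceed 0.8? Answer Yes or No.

Convert percentages to proportions (divide by 100).
Σ|p₁ᵢ − p₂ᵢ| = 0.38 + 0.36 + 0.00 + 0.04 + 0.06 = 0.84
D = 1 − ½ × 0.84 = 1 − 0.420 = 0.5800
D = 0.5800 < 0.8 → No.

No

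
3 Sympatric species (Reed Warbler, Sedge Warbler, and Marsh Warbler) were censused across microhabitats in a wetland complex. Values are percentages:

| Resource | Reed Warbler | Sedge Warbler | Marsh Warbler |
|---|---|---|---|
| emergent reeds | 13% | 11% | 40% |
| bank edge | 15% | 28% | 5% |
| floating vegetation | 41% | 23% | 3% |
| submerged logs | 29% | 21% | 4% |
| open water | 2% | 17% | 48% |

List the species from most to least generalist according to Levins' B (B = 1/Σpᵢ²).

Sedge Warbler > Reed Warbler > Marsh Warbler

Convert percentages to proportions (divide by 100).
Σp_Reedᵢ² = 0.13² + 0.15² + 0.41² + 0.29² + 0.02² = 0.0169 + 0.0225 + 0.1681 + 0.0841 + 0.0004 = 0.2920
B_Reed = 1 / 0.2920 = 3.4247
Σp_Sedgᵢ² = 0.11² + 0.28² + 0.23² + 0.21² + 0.17² = 0.0121 + 0.0784 + 0.0529 + 0.0441 + 0.0289 = 0.2164
B_Sedg = 1 / 0.2164 = 4.6211
Σp_Marsᵢ² = 0.40² + 0.05² + 0.03² + 0.04² + 0.48² = 0.1600 + 0.0025 + 0.0009 + 0.0016 + 0.2304 = 0.3954
B_Mars = 1 / 0.3954 = 2.5291
Ranking by B (broadest → narrowest): Sedge Warbler (4.62) > Reed Warbler (3.42) > Marsh Warbler (2.53)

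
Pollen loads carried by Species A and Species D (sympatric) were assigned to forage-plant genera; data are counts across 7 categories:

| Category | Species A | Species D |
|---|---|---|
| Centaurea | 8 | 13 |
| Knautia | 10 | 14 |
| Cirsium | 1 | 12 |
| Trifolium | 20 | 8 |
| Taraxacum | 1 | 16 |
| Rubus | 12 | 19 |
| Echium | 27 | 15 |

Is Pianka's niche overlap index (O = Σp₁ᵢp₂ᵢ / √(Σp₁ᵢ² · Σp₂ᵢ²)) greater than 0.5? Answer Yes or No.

Yes

Proportions for Species A (n=79): 8/79=0.1013, 10/79=0.1266, 1/79=0.0127, 20/79=0.2532, 1/79=0.0127, 12/79=0.1519, 27/79=0.3418
Proportions for Species D (n=97): 13/97=0.1340, 14/97=0.1443, 12/97=0.1237, 8/97=0.0825, 16/97=0.1649, 19/97=0.1959, 15/97=0.1546
Σ p₁ᵢp₂ᵢ = 0.013574 + 0.018268 + 0.001571 + 0.020889 + 0.002094 + 0.029757 + 0.052842 = 0.138995
Σp_1ᵢ² = 0.1013² + 0.1266² + 0.0127² + 0.2532² + 0.0127² + 0.1519² + 0.3418² = 0.010262 + 0.016028 + 0.000161 + 0.064110 + 0.000161 + 0.023074 + 0.116827 = 0.230623
Σp_2ᵢ² = 0.1340² + 0.1443² + 0.1237² + 0.0825² + 0.1649² + 0.1959² + 0.1546² = 0.017956 + 0.020822 + 0.015302 + 0.006806 + 0.027192 + 0.038377 + 0.023901 = 0.150356
O = 0.138995 / √(0.230623 × 0.150356) = 0.138995 / 0.1862137 = 0.7464
O = 0.7464 > 0.5 → Yes.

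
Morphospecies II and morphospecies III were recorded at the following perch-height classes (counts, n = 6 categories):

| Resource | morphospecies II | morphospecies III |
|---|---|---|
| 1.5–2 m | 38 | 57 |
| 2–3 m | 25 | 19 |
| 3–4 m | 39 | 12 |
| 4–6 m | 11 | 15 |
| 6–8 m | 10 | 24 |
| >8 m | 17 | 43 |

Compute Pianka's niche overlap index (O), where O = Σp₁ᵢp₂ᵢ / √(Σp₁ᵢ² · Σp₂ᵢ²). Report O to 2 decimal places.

0.83

Proportions for morphospecies II (n=140): 38/140=0.2714, 25/140=0.1786, 39/140=0.2786, 11/140=0.0786, 10/140=0.0714, 17/140=0.1214
Proportions for morphospecies III (n=170): 57/170=0.3353, 19/170=0.1118, 12/170=0.0706, 15/170=0.0882, 24/170=0.1412, 43/170=0.2529
Σ p₁ᵢp₂ᵢ = 0.091000 + 0.019967 + 0.019669 + 0.006933 + 0.010082 + 0.030702 = 0.178353
Σp_1ᵢ² = 0.2714² + 0.1786² + 0.2786² + 0.0786² + 0.0714² + 0.1214² = 0.073658 + 0.031898 + 0.077618 + 0.006178 + 0.005098 + 0.014738 = 0.209188
Σp_2ᵢ² = 0.3353² + 0.1118² + 0.0706² + 0.0882² + 0.1412² + 0.2529² = 0.112426 + 0.012499 + 0.004984 + 0.007779 + 0.019937 + 0.063958 = 0.221583
O = 0.178353 / √(0.209188 × 0.221583) = 0.178353 / 0.2152963 = 0.8284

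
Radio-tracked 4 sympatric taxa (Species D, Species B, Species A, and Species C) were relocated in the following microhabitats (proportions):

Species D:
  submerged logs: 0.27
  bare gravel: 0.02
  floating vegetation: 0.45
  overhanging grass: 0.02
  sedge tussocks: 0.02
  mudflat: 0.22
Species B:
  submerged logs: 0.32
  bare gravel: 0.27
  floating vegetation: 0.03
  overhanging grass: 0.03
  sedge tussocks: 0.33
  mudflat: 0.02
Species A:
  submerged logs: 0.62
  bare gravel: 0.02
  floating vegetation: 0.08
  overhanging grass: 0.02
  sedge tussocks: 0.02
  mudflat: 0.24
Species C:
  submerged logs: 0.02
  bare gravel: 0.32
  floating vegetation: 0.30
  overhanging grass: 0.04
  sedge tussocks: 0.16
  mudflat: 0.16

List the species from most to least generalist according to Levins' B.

Species C > Species B > Species D > Species A

Σp_Dᵢ² = 0.27² + 0.02² + 0.45² + 0.02² + 0.02² + 0.22² = 0.0729 + 0.0004 + 0.2025 + 0.0004 + 0.0004 + 0.0484 = 0.3250
B_D = 1 / 0.3250 = 3.0769
Σp_Bᵢ² = 0.32² + 0.27² + 0.03² + 0.03² + 0.33² + 0.02² = 0.1024 + 0.0729 + 0.0009 + 0.0009 + 0.1089 + 0.0004 = 0.2864
B_B = 1 / 0.2864 = 3.4916
Σp_Aᵢ² = 0.62² + 0.02² + 0.08² + 0.02² + 0.02² + 0.24² = 0.3844 + 0.0004 + 0.0064 + 0.0004 + 0.0004 + 0.0576 = 0.4496
B_A = 1 / 0.4496 = 2.2242
Σp_Cᵢ² = 0.02² + 0.32² + 0.30² + 0.04² + 0.16² + 0.16² = 0.0004 + 0.1024 + 0.0900 + 0.0016 + 0.0256 + 0.0256 = 0.2456
B_C = 1 / 0.2456 = 4.0717
Ranking by B (broadest → narrowest): Species C (4.07) > Species B (3.49) > Species D (3.08) > Species A (2.22)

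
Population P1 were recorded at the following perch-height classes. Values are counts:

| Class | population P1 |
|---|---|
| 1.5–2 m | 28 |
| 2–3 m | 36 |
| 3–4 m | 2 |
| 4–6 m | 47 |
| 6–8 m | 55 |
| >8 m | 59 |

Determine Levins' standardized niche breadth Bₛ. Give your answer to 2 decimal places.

0.75

Proportions for population P1 (n=227): 28/227=0.1233, 36/227=0.1586, 2/227=0.0088, 47/227=0.2070, 55/227=0.2423, 59/227=0.2599
Σpᵢ² = 0.1233² + 0.1586² + 0.0088² + 0.2070² + 0.2423² + 0.2599² = 0.015203 + 0.025154 + 0.000077 + 0.042849 + 0.058709 + 0.067548 = 0.209540
B = 1 / 0.209540 = 4.7724
Bₛ = (B − 1)/(n − 1) = (4.7724 − 1)/(6 − 1) = 3.7724/5 = 0.7545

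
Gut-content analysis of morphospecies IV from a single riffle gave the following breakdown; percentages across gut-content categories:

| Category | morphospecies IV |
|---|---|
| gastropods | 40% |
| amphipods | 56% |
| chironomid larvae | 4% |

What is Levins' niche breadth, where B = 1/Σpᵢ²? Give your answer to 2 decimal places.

Convert percentages to proportions (divide by 100).
Σpᵢ² = 0.40² + 0.56² + 0.04² = 0.1600 + 0.3136 + 0.0016 = 0.4752
B = 1 / 0.4752 = 2.1044

2.10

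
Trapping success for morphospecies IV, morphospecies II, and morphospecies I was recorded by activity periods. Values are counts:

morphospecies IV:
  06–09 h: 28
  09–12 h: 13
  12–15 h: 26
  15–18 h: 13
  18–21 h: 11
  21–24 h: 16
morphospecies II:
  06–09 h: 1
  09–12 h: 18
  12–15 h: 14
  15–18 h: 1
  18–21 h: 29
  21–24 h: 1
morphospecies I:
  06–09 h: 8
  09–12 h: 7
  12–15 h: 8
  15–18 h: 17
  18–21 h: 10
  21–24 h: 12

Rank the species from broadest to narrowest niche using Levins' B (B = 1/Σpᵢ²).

morphospecies I > morphospecies IV > morphospecies II

Proportions for morphospecies IV (n=107): 28/107=0.2617, 13/107=0.1215, 26/107=0.2430, 13/107=0.1215, 11/107=0.1028, 16/107=0.1495
Proportions for morphospecies II (n=64): 1/64=0.0156, 18/64=0.2813, 14/64=0.2188, 1/64=0.0156, 29/64=0.4531, 1/64=0.0156
Proportions for morphospecies I (n=62): 8/62=0.1290, 7/62=0.1129, 8/62=0.1290, 17/62=0.2742, 10/62=0.1613, 12/62=0.1935
Σp_IVᵢ² = 0.2617² + 0.1215² + 0.2430² + 0.1215² + 0.1028² + 0.1495² = 0.068487 + 0.014762 + 0.059049 + 0.014762 + 0.010568 + 0.022350 = 0.189978
B_IV = 1 / 0.189978 = 5.2638
Σp_IIᵢ² = 0.0156² + 0.2813² + 0.2188² + 0.0156² + 0.4531² + 0.0156² = 0.000243 + 0.079130 + 0.047873 + 0.000243 + 0.205300 + 0.000243 = 0.333032
B_II = 1 / 0.333032 = 3.0027
Σp_Iᵢ² = 0.1290² + 0.1129² + 0.1290² + 0.2742² + 0.1613² + 0.1935² = 0.016641 + 0.012746 + 0.016641 + 0.075186 + 0.026018 + 0.037442 = 0.184674
B_I = 1 / 0.184674 = 5.4149
Ranking by B (broadest → narrowest): morphospecies I (5.41) > morphospecies IV (5.26) > morphospecies II (3.00)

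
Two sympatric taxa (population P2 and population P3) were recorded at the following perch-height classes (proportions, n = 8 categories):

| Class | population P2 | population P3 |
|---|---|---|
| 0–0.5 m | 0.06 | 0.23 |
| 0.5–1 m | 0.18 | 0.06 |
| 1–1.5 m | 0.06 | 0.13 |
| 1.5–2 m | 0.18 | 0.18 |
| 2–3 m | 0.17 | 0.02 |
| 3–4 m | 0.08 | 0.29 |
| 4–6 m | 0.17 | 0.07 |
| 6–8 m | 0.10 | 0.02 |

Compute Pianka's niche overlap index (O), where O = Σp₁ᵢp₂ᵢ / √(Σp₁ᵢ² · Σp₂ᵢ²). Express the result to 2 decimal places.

Σ p₁ᵢp₂ᵢ = 0.0138 + 0.0108 + 0.0078 + 0.0324 + 0.0034 + 0.0232 + 0.0119 + 0.0020 = 0.1053
Σp_1ᵢ² = 0.06² + 0.18² + 0.06² + 0.18² + 0.17² + 0.08² + 0.17² + 0.10² = 0.0036 + 0.0324 + 0.0036 + 0.0324 + 0.0289 + 0.0064 + 0.0289 + 0.0100 = 0.1462
Σp_2ᵢ² = 0.23² + 0.06² + 0.13² + 0.18² + 0.02² + 0.29² + 0.07² + 0.02² = 0.0529 + 0.0036 + 0.0169 + 0.0324 + 0.0004 + 0.0841 + 0.0049 + 0.0004 = 0.1956
O = 0.1053 / √(0.1462 × 0.1956) = 0.1053 / 0.16911 = 0.6227

0.62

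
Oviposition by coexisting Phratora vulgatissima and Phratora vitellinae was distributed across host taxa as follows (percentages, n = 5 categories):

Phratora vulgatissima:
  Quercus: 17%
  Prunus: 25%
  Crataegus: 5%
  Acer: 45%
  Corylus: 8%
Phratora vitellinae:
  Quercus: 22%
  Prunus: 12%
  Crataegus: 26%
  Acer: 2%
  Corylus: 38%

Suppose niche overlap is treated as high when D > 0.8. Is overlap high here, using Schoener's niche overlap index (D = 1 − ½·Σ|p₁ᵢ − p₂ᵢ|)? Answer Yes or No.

Convert percentages to proportions (divide by 100).
Σ|p₁ᵢ − p₂ᵢ| = 0.05 + 0.13 + 0.21 + 0.43 + 0.30 = 1.12
D = 1 − ½ × 1.12 = 1 − 0.560 = 0.4400
D = 0.4400 < 0.8 → No.

No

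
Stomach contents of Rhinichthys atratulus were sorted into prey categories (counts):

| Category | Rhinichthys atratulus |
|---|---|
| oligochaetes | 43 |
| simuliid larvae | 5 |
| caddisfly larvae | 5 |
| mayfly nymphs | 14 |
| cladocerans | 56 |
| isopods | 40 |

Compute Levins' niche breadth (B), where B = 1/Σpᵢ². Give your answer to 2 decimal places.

3.89

Proportions for Rhinichthys atratulus (n=163): 43/163=0.2638, 5/163=0.0307, 5/163=0.0307, 14/163=0.0859, 56/163=0.3436, 40/163=0.2454
Σpᵢ² = 0.2638² + 0.0307² + 0.0307² + 0.0859² + 0.3436² + 0.2454² = 0.069590 + 0.000942 + 0.000942 + 0.007379 + 0.118061 + 0.060221 = 0.257135
B = 1 / 0.257135 = 3.8890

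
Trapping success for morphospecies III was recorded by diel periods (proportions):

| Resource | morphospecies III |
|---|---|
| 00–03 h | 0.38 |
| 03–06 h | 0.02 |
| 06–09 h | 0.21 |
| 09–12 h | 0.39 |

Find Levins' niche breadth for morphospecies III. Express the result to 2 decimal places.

Σpᵢ² = 0.38² + 0.02² + 0.21² + 0.39² = 0.1444 + 0.0004 + 0.0441 + 0.1521 = 0.3410
B = 1 / 0.3410 = 2.9326

2.93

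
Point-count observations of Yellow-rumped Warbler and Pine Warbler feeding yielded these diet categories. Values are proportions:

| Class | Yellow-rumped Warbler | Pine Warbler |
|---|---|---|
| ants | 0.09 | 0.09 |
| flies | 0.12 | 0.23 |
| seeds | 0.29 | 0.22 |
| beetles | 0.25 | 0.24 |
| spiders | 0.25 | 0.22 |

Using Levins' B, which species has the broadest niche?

Σp_Yellᵢ² = 0.09² + 0.12² + 0.29² + 0.25² + 0.25² = 0.0081 + 0.0144 + 0.0841 + 0.0625 + 0.0625 = 0.2316
B_Yell = 1 / 0.2316 = 4.3178
Σp_Pineᵢ² = 0.09² + 0.23² + 0.22² + 0.24² + 0.22² = 0.0081 + 0.0529 + 0.0484 + 0.0576 + 0.0484 = 0.2154
B_Pine = 1 / 0.2154 = 4.6425
Highest B → broadest niche (most generalist): Pine Warbler (B = 4.64).

Pine Warbler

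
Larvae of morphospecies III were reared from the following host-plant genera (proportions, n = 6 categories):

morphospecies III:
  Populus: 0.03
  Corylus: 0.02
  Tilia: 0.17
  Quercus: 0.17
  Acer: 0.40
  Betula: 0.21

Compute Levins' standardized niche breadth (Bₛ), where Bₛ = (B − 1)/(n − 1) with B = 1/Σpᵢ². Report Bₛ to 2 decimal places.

0.56

Σpᵢ² = 0.03² + 0.02² + 0.17² + 0.17² + 0.40² + 0.21² = 0.0009 + 0.0004 + 0.0289 + 0.0289 + 0.1600 + 0.0441 = 0.2632
B = 1 / 0.2632 = 3.7994
Bₛ = (B − 1)/(n − 1) = (3.7994 − 1)/(6 − 1) = 2.7994/5 = 0.5599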